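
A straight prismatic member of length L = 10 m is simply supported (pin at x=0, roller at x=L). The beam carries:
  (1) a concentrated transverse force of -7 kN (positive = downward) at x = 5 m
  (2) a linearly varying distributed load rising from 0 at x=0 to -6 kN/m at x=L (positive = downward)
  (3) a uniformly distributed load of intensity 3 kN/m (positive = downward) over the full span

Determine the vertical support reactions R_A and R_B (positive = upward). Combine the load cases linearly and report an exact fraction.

R_A = 3/2 kN, R_B = -17/2 kN

Load 1 — point force P=-7 kN at a=5 m (b=L-a=5):
  R_A = Pb/L = (-7)·5/10 = -7/2 kN
  R_B = Pa/L = (-7)·5/10 = -7/2 kN
Load 2 — triangular load w₀=-6 kN/m (0→w₀ over full span):
  R_A = w₀L/6 = (-6)·10/6 = -10 kN
  R_B = w₀L/3 = (-6)·10/3 = -20 kN
Load 3 — uniform load w=3 kN/m over full span:
  R_A = wL/2 = 3·10/2 = 15 kN
  R_B = wL/2 = 3·10/2 = 15 kN
Superposition: R_A = 3/2 kN, R_B = -17/2 kN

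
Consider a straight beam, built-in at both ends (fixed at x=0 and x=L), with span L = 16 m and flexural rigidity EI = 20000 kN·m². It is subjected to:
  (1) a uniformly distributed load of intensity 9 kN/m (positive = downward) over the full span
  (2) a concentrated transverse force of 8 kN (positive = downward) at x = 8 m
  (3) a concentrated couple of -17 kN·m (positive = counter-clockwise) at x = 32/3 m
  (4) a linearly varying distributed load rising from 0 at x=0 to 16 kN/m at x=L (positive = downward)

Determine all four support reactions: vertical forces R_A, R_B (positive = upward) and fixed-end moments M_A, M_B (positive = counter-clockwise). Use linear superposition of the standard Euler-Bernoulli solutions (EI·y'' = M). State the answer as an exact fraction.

R_A = 6779/60 kN, M_A = 5083/15 kN·m, R_B = 10021/60 kN, M_B = -2064/5 kN·m

Load 1 — uniform load w=9 kN/m over full span:
  R_A = wL/2 = 9·16/2 = 72 kN
  M_A = wL²/12 = 9·16²/12 = 192 kN·m
  R_B = wL/2 = 9·16/2 = 72 kN
  M_B = -wL²/12 = -9·16²/12 = -192 kN·m
Load 2 — point force P=8 kN at a=8 m (b=L-a=8):
  R_A = Pb²(3a+b)/L³ = 8·8²·(3·8+8)/16³ = 4 kN
  M_A = Pab²/L² = 8·8·8²/16² = 16 kN·m
  R_B = Pa²(a+3b)/L³ = 8·8²·(8+3·8)/16³ = 4 kN
  M_B = -Pa²b/L² = -8·8²·8/16² = -16 kN·m
Load 3 — applied couple M₀=-17 kN·m at a=32/3 m (b=L-a=16/3):
  R_A = 6M₀ab/L³ = 6·(-17)·(32/3)·(16/3)/16³ = -17/12 kN
  M_A = M₀b(2a-b)/L² = (-17)·(16/3)·(2·(32/3)-(16/3))/16² = -17/3 kN·m
  R_B = -6M₀ab/L³ = -6·(-17)·(32/3)·(16/3)/16³ = 17/12 kN
  M_B = M₀a(2b-a)/L² = (-17)·(32/3)·(2·(16/3)-(32/3))/16² = 0 kN·m
Load 4 — triangular load w₀=16 kN/m (0→w₀ over full span):
  R_A = 3w₀L/20 = 3·16·16/20 = 192/5 kN
  M_A = w₀L²/30 = 16·16²/30 = 2048/15 kN·m
  R_B = 7w₀L/20 = 7·16·16/20 = 448/5 kN
  M_B = -w₀L²/20 = -16·16²/20 = -1024/5 kN·m
Superposition: R_A = 6779/60 kN, M_A = 5083/15 kN·m, R_B = 10021/60 kN, M_B = -2064/5 kN·m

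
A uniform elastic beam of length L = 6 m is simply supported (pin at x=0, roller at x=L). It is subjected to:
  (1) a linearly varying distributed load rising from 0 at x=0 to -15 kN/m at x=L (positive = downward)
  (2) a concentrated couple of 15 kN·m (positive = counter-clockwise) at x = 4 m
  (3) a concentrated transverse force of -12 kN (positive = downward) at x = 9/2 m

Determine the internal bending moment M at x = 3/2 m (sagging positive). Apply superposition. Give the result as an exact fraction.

Load 1 — triangular load w₀=-15 kN/m (0→w₀ over full span):
  M_1 = w₀Lx/6 - w₀x³/(6L) = (-15)·6·(3/2)/6 - (-15)·(3/2)³/(6·6) = -675/32 kN·m
Load 2 — applied couple M₀=15 kN·m at a=4 m (b=L-a=2):
  M_2 = M₀x/L  [x≤a] = 15·(3/2)/6 = 15/4 kN·m
Load 3 — point force P=-12 kN at a=9/2 m (b=L-a=3/2):
  M_3 = Pbx/L  [x≤a] = (-12)·(3/2)·(3/2)/6 = -9/2 kN·m
Superposition: M = Σ M_i = -699/32 kN·m ≈ -21.843750 kN·m

M(3/2) = -699/32 kN·m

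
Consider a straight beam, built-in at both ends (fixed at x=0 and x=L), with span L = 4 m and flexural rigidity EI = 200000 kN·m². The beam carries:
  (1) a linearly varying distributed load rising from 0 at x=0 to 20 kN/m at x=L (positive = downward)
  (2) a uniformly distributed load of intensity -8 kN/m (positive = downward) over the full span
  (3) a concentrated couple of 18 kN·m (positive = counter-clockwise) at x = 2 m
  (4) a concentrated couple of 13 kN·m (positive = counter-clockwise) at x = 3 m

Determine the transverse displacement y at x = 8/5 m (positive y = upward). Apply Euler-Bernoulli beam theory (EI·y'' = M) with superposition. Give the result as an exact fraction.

y(8/5) = -7561/312500000 m

Load 1 — triangular load w₀=20 kN/m (0→w₀ over full span):
  y_1 = -w₀x²(L-x)²(x+2L)/(120LEI) = -20·(8/5)²·(4-(8/5))²·((8/5)+2·4)/(120·4·200000) = -288/9765625 m
Load 2 — uniform load w=-8 kN/m over full span:
  y_2 = -wx²(L-x)²/(24EI) = -(-8)·(8/5)²·(4-(8/5))²/(24·200000) = 48/1953125 m
Load 3 — applied couple M₀=18 kN·m at a=2 m (b=L-a=2):
  y_3 = (R_Ax³/6 - M_Ax²/2)/EI  [x≤a] with R_A=27/4, M_A=9/2 = ((27/4)·(8/5)³/6 - (9/2)·(8/5)²/2)/200000 = -9/1562500 m
Load 4 — applied couple M₀=13 kN·m at a=3 m (b=L-a=1):
  y_4 = (R_Ax³/6 - M_Ax²/2)/EI  [x≤a] with R_A=117/32, M_A=65/16 = ((117/32)·(8/5)³/6 - (65/16)·(8/5)²/2)/200000 = -169/12500000 m
Superposition: y = Σ y_i = -7561/312500000 m ≈ -0.000024 m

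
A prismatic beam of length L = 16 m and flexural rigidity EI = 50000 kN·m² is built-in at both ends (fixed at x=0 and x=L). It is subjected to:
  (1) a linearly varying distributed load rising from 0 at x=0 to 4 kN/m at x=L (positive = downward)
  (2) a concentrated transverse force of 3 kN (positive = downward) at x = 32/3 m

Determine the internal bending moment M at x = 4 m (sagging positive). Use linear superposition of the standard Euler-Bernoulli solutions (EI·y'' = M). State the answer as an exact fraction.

M(4) = 52/45 kN·m

Load 1 — triangular load w₀=4 kN/m (0→w₀ over full span):
  M_1 = 3w₀Lx/20 - w₀L²/30 - w₀x³/(6L) = 3·4·16·4/20 - 4·16²/30 - 4·4³/(6·16) = 8/5 kN·m
Load 2 — point force P=3 kN at a=32/3 m (b=L-a=16/3):
  M_2 = Pb²(3a+b)x/L³ - Pab²/L²  [x≤a] = 3·(16/3)²·(3·(32/3)+(16/3))·4/16³ - 3·(32/3)·(16/3)²/16² = -4/9 kN·m
Superposition: M = Σ M_i = 52/45 kN·m ≈ 1.155556 kN·m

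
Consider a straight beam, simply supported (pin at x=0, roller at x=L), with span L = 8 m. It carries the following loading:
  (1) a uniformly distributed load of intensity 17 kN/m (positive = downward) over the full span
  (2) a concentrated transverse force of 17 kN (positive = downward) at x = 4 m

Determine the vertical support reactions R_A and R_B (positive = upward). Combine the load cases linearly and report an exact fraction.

R_A = 153/2 kN, R_B = 153/2 kN

Load 1 — uniform load w=17 kN/m over full span:
  R_A = wL/2 = 17·8/2 = 68 kN
  R_B = wL/2 = 17·8/2 = 68 kN
Load 2 — point force P=17 kN at a=4 m (b=L-a=4):
  R_A = Pb/L = 17·4/8 = 17/2 kN
  R_B = Pa/L = 17·4/8 = 17/2 kN
Superposition: R_A = 153/2 kN, R_B = 153/2 kN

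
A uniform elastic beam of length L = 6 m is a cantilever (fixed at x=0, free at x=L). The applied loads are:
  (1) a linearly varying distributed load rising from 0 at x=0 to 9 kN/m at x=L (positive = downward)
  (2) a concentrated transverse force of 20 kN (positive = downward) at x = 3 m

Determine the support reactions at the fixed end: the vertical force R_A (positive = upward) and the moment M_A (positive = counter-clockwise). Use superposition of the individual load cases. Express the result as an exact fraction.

R_A = 47 kN, M_A = 168 kN·m

Load 1 — triangular load w₀=9 kN/m (0→w₀ over full span):
  R_A = w₀L/2 = 9·6/2 = 27 kN
  M_A = w₀L²/3 = 9·6²/3 = 108 kN·m
Load 2 — point force P=20 kN at a=3 m (b=L-a=3):
  R_A = P = 20 kN
  M_A = Pa = 20·3 = 60 kN·m
Superposition: R_A = 47 kN, M_A = 168 kN·m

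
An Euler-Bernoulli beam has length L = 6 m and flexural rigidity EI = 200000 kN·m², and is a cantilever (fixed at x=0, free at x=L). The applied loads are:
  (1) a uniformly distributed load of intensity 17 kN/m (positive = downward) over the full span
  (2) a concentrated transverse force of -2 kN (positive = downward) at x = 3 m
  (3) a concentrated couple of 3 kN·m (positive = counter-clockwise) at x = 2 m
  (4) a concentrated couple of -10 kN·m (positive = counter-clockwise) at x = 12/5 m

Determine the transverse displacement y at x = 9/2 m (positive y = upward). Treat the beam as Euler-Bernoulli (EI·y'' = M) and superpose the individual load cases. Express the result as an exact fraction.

y(9/2) = -1194423/128000000 m

Load 1 — uniform load w=17 kN/m over full span:
  y_1 = -wx²(x²-4Lx+6L²)/(24EI) = -17·(9/2)²·((9/2)²-4·6·(9/2)+6·6²)/(24·200000) = -235467/25600000 m
Load 2 — point force P=-2 kN at a=3 m (b=L-a=3):
  y_2 = -Pa²(3x-a)/(6EI)  [x>a] = -(-2)·3²·(3·(9/2)-3)/(6·200000) = 63/400000 m
Load 3 — applied couple M₀=3 kN·m at a=2 m (b=L-a=4):
  y_3 = M₀a(2x-a)/(2EI)  [x>a] = 3·2·(2·(9/2)-2)/(2·200000) = 21/200000 m
Load 4 — applied couple M₀=-10 kN·m at a=12/5 m (b=L-a=18/5):
  y_4 = M₀a(2x-a)/(2EI)  [x>a] = (-10)·(12/5)·(2·(9/2)-(12/5))/(2·200000) = -99/250000 m
Superposition: y = Σ y_i = -1194423/128000000 m ≈ -0.009331 m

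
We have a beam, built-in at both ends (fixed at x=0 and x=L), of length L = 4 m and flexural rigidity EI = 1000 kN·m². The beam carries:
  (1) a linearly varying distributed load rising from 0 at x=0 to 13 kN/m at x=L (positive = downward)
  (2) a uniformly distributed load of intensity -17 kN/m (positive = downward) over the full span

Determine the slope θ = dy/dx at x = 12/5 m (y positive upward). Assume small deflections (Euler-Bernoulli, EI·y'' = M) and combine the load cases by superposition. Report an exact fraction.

θ(12/5) = -236/78125 rad

Load 1 — triangular load w₀=13 kN/m (0→w₀ over full span):
  θ_1 = -w₀(2x(L-x)(L-2x)(x+2L)+x²(L-x)²)/(120LEI) = -13·(2·(12/5)·(4-(12/5))·(4-2·(12/5))·((12/5)+2·4)+(12/5)²·(4-(12/5))²)/(120·4·1000) = 104/78125 rad
Load 2 — uniform load w=-17 kN/m over full span:
  θ_2 = -wx(L-x)(L-2x)/(12EI) = -(-17)·(12/5)·(4-(12/5))·(4-2·(12/5))/(12·1000) = -68/15625 rad
Superposition: θ = Σ θ_i = -236/78125 rad ≈ -0.003021 rad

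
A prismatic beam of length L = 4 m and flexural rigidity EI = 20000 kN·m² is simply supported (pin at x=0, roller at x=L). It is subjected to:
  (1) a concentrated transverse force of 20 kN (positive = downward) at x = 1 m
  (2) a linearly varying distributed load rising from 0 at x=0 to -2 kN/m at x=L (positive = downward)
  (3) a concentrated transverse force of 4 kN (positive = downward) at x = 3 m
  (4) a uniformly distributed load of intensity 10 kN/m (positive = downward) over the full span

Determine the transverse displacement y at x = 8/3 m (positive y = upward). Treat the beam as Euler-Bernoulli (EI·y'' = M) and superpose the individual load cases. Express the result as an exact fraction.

y(8/3) = -3221/1458000 m

Load 1 — point force P=20 kN at a=1 m (b=L-a=3):
  y_1 = -Pa(L-x)(2Lx-a²-x²)/(6LEI)  [x>a] = -20·1·(4-(8/3))·(2·4·(8/3)-1²-(8/3)²)/(6·4·20000) = -119/162000 m
Load 2 — triangular load w₀=-2 kN/m (0→w₀ over full span):
  y_2 = -w₀x(7L⁴-10L²x²+3x⁴)/(360LEI) = -(-2)·(8/3)·(7·4⁴-10·4²·(8/3)²+3·(8/3)⁴)/(360·4·20000) = 68/455625 m
Load 3 — point force P=4 kN at a=3 m (b=L-a=1):
  y_3 = -Pbx(L²-b²-x²)/(6LEI)  [x≤a] = -4·1·(8/3)·(4²-1²-(8/3)²)/(6·4·20000) = -71/405000 m
Load 4 — uniform load w=10 kN/m over full span:
  y_4 = -wx(L³-2Lx²+x³)/(24EI) = -10·(8/3)·(4³-2·4·(8/3)²+(8/3)³)/(24·20000) = -44/30375 m
Superposition: y = Σ y_i = -3221/1458000 m ≈ -0.002209 m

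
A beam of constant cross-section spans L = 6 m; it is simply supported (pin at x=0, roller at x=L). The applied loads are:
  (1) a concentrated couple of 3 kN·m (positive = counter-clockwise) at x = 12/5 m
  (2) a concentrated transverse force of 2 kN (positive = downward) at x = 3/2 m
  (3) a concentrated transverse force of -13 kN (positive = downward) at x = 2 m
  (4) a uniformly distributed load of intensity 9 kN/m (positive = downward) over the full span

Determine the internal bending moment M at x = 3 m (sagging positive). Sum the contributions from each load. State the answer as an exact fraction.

Load 1 — applied couple M₀=3 kN·m at a=12/5 m (b=L-a=18/5):
  M_1 = M₀x/L - M₀  [x>a] = 3·3/6 - 3 = -3/2 kN·m
Load 2 — point force P=2 kN at a=3/2 m (b=L-a=9/2):
  M_2 = Pa(L-x)/L  [x>a] = 2·(3/2)·(6-3)/6 = 3/2 kN·m
Load 3 — point force P=-13 kN at a=2 m (b=L-a=4):
  M_3 = Pa(L-x)/L  [x>a] = (-13)·2·(6-3)/6 = -13 kN·m
Load 4 — uniform load w=9 kN/m over full span:
  M_4 = wx(L-x)/2 = 9·3·(6-3)/2 = 81/2 kN·m
Superposition: M = Σ M_i = 55/2 kN·m ≈ 27.500000 kN·m

M(3) = 55/2 kN·m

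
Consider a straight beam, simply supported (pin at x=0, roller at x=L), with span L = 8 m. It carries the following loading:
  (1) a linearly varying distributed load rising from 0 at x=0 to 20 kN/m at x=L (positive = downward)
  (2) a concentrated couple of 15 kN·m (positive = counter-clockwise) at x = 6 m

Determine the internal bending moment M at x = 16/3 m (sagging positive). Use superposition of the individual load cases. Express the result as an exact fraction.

Load 1 — triangular load w₀=20 kN/m (0→w₀ over full span):
  M_1 = w₀Lx/6 - w₀x³/(6L) = 20·8·(16/3)/6 - 20·(16/3)³/(6·8) = 6400/81 kN·m
Load 2 — applied couple M₀=15 kN·m at a=6 m (b=L-a=2):
  M_2 = M₀x/L  [x≤a] = 15·(16/3)/8 = 10 kN·m
Superposition: M = Σ M_i = 7210/81 kN·m ≈ 89.012346 kN·m

M(16/3) = 7210/81 kN·m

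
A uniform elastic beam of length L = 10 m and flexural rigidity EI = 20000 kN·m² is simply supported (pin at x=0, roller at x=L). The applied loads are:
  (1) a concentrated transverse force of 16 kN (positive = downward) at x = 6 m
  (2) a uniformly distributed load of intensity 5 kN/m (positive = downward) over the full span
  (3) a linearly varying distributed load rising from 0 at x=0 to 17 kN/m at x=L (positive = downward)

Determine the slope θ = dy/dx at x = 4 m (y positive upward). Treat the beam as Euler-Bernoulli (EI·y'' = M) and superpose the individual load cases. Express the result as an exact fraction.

Load 1 — point force P=16 kN at a=6 m (b=L-a=4):
  θ_1 = -Pb(L²-b²-3x²)/(6LEI)  [x≤a] = -16·4·(10²-4²-3·4²)/(6·10·20000) = -6/3125 rad
Load 2 — uniform load w=5 kN/m over full span:
  θ_2 = -w(L³-6Lx²+4x³)/(24EI) = -5·(10³-6·10·4²+4·4³)/(24·20000) = -37/12000 rad
Load 3 — triangular load w₀=17 kN/m (0→w₀ over full span):
  θ_3 = -w₀(7L⁴-30L²x²+15x⁴)/(360LEI) = -17·(7·10⁴-30·10²·4²+15·4⁴)/(360·10·20000) = -5491/900000 rad
Superposition: θ = Σ θ_i = -4997/450000 rad ≈ -0.011104 rad

θ(4) = -4997/450000 rad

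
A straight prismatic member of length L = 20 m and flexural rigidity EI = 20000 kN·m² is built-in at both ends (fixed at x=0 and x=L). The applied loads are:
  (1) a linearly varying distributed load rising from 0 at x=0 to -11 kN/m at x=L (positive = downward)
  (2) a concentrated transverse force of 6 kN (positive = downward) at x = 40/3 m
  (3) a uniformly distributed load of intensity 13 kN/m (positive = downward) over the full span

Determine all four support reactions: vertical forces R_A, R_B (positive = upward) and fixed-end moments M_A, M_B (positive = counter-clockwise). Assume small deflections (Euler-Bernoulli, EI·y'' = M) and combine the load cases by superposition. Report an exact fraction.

R_A = 887/9 kN, M_A = 2660/9 kN·m, R_B = 517/9 kN, M_B = -2080/9 kN·m

Load 1 — triangular load w₀=-11 kN/m (0→w₀ over full span):
  R_A = 3w₀L/20 = 3·(-11)·20/20 = -33 kN
  M_A = w₀L²/30 = (-11)·20²/30 = -440/3 kN·m
  R_B = 7w₀L/20 = 7·(-11)·20/20 = -77 kN
  M_B = -w₀L²/20 = -(-11)·20²/20 = 220 kN·m
Load 2 — point force P=6 kN at a=40/3 m (b=L-a=20/3):
  R_A = Pb²(3a+b)/L³ = 6·(20/3)²·(3·(40/3)+(20/3))/20³ = 14/9 kN
  M_A = Pab²/L² = 6·(40/3)·(20/3)²/20² = 80/9 kN·m
  R_B = Pa²(a+3b)/L³ = 6·(40/3)²·((40/3)+3·(20/3))/20³ = 40/9 kN
  M_B = -Pa²b/L² = -6·(40/3)²·(20/3)/20² = -160/9 kN·m
Load 3 — uniform load w=13 kN/m over full span:
  R_A = wL/2 = 13·20/2 = 130 kN
  M_A = wL²/12 = 13·20²/12 = 1300/3 kN·m
  R_B = wL/2 = 13·20/2 = 130 kN
  M_B = -wL²/12 = -13·20²/12 = -1300/3 kN·m
Superposition: R_A = 887/9 kN, M_A = 2660/9 kN·m, R_B = 517/9 kN, M_B = -2080/9 kN·m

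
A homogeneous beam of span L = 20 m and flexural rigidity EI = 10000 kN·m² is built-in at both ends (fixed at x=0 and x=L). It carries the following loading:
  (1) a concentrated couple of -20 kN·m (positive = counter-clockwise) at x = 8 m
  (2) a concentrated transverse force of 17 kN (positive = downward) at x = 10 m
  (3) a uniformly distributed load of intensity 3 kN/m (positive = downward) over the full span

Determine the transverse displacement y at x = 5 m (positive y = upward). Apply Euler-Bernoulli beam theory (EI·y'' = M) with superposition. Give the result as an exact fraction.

y(5) = -203/1920 m

Load 1 — applied couple M₀=-20 kN·m at a=8 m (b=L-a=12):
  y_1 = (R_Ax³/6 - M_Ax²/2)/EI  [x≤a] with R_A=-36/25, M_A=-12/5 = ((-36/25)·5³/6 - (-12/5)·5²/2)/10000 = 0 m
Load 2 — point force P=17 kN at a=10 m (b=L-a=10):
  y_2 = -Pb²x²(3aL-(3a+b)x)/(6L³EI)  [x≤a] = -17·10²·5²·(3·10·20-(3·10+10)·5)/(6·20³·10000) = -17/480 m
Load 3 — uniform load w=3 kN/m over full span:
  y_3 = -wx²(L-x)²/(24EI) = -3·5²·(20-5)²/(24·10000) = -9/128 m
Superposition: y = Σ y_i = -203/1920 m ≈ -0.105729 m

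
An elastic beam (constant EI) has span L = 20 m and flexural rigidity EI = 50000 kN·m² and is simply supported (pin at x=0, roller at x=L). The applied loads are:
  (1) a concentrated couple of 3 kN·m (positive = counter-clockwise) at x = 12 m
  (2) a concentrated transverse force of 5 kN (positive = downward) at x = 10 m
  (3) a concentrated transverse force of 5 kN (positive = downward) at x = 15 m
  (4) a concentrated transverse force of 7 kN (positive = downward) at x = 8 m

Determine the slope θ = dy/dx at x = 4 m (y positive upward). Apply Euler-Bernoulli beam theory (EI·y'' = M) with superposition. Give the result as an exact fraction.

θ(4) = -12909/2000000 rad

Load 1 — applied couple M₀=3 kN·m at a=12 m (b=L-a=8):
  θ_1 = (M₀x²/(2L)+C₁)/EI  [x≤a] with C₁=M₀(3b²-L²)/(6L)=-26/5 = (3·4²/(2·20)+(-26/5))/50000 = -1/12500 rad
Load 2 — point force P=5 kN at a=10 m (b=L-a=10):
  θ_2 = -Pb(L²-b²-3x²)/(6LEI)  [x≤a] = -5·10·(20²-10²-3·4²)/(6·20·50000) = -21/10000 rad
Load 3 — point force P=5 kN at a=15 m (b=L-a=5):
  θ_3 = -Pb(L²-b²-3x²)/(6LEI)  [x≤a] = -5·5·(20²-5²-3·4²)/(6·20·50000) = -109/80000 rad
Load 4 — point force P=7 kN at a=8 m (b=L-a=12):
  θ_4 = -Pb(L²-b²-3x²)/(6LEI)  [x≤a] = -7·12·(20²-12²-3·4²)/(6·20·50000) = -91/31250 rad
Superposition: θ = Σ θ_i = -12909/2000000 rad ≈ -0.006455 rad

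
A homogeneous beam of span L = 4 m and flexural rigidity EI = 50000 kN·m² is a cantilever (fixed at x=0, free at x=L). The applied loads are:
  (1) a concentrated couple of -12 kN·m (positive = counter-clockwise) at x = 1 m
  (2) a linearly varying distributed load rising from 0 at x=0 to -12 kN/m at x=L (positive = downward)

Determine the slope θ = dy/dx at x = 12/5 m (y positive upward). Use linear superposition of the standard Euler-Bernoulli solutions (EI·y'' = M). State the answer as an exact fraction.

θ(12/5) = 11973/7812500 rad

Load 1 — applied couple M₀=-12 kN·m at a=1 m (b=L-a=3):
  θ_1 = M₀a/EI  [x>a] = (-12)·1/50000 = -3/12500 rad
Load 2 — triangular load w₀=-12 kN/m (0→w₀ over full span):
  θ_2 = (w₀Lx²/4-w₀L²x/3-w₀x⁴/(24L))/EI = ((-12)·4·(12/5)²/4-(-12)·4²·(12/5)/3-(-12)·(12/5)⁴/(24·4))/50000 = 3462/1953125 rad
Superposition: θ = Σ θ_i = 11973/7812500 rad ≈ 0.001533 rad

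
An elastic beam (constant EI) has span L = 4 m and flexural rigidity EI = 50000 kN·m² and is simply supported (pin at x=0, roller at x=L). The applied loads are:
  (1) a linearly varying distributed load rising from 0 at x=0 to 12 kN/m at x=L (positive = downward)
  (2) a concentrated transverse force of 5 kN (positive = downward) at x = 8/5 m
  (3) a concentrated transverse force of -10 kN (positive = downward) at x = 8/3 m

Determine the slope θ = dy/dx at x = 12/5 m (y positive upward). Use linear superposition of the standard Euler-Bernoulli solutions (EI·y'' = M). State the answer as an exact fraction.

θ(12/5) = 13228/158203125 rad

Load 1 — triangular load w₀=12 kN/m (0→w₀ over full span):
  θ_1 = -w₀(7L⁴-30L²x²+15x⁴)/(360LEI) = -12·(7·4⁴-30·4²·(12/5)²+15·(12/5)⁴)/(360·4·50000) = 464/5859375 rad
Load 2 — point force P=5 kN at a=8/5 m (b=L-a=12/5):
  θ_2 = -Pa(2L²-6Lx+3x²+a²)/(6LEI)  [x>a] = -5·(8/5)·(2·4²-6·4·(12/5)+3·(12/5)²+(8/5)²)/(6·4·50000) = 3/78125 rad
Load 3 — point force P=-10 kN at a=8/3 m (b=L-a=4/3):
  θ_3 = -Pb(L²-b²-3x²)/(6LEI)  [x≤a] = -(-10)·(4/3)·(4²-(4/3)²-3·(12/5)²)/(6·4·50000) = -43/1265625 rad
Superposition: θ = Σ θ_i = 13228/158203125 rad ≈ 0.000084 rad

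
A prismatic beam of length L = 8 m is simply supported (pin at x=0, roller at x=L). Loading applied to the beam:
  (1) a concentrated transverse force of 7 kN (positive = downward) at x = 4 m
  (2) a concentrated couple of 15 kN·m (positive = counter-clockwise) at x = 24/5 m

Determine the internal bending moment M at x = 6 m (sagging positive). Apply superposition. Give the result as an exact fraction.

M(6) = 13/4 kN·m

Load 1 — point force P=7 kN at a=4 m (b=L-a=4):
  M_1 = Pa(L-x)/L  [x>a] = 7·4·(8-6)/8 = 7 kN·m
Load 2 — applied couple M₀=15 kN·m at a=24/5 m (b=L-a=16/5):
  M_2 = M₀x/L - M₀  [x>a] = 15·6/8 - 15 = -15/4 kN·m
Superposition: M = Σ M_i = 13/4 kN·m ≈ 3.250000 kN·m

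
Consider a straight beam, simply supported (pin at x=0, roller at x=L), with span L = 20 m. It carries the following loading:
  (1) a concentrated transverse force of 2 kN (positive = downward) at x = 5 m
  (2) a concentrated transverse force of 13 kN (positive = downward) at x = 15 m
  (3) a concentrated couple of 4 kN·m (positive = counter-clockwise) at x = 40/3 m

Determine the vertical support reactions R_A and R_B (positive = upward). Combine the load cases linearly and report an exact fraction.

R_A = 99/20 kN, R_B = 201/20 kN

Load 1 — point force P=2 kN at a=5 m (b=L-a=15):
  R_A = Pb/L = 2·15/20 = 3/2 kN
  R_B = Pa/L = 2·5/20 = 1/2 kN
Load 2 — point force P=13 kN at a=15 m (b=L-a=5):
  R_A = Pb/L = 13·5/20 = 13/4 kN
  R_B = Pa/L = 13·15/20 = 39/4 kN
Load 3 — applied couple M₀=4 kN·m at a=40/3 m (b=L-a=20/3):
  R_A = M₀/L = 4/20 = 1/5 kN
  R_B = -M₀/L = -4/20 = -1/5 kN
Superposition: R_A = 99/20 kN, R_B = 201/20 kN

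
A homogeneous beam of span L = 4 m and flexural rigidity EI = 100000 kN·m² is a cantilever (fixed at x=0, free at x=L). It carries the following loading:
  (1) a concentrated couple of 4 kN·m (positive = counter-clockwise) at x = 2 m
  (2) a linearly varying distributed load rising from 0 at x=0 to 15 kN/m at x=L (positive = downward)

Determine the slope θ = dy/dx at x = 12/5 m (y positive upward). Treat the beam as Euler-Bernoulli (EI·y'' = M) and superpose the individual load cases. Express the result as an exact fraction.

θ(12/5) = -803/781250 rad

Load 1 — applied couple M₀=4 kN·m at a=2 m (b=L-a=2):
  θ_1 = M₀a/EI  [x>a] = 4·2/100000 = 1/12500 rad
Load 2 — triangular load w₀=15 kN/m (0→w₀ over full span):
  θ_2 = (w₀Lx²/4-w₀L²x/3-w₀x⁴/(24L))/EI = (15·4·(12/5)²/4-15·4²·(12/5)/3-15·(12/5)⁴/(24·4))/100000 = -1731/1562500 rad
Superposition: θ = Σ θ_i = -803/781250 rad ≈ -0.001028 rad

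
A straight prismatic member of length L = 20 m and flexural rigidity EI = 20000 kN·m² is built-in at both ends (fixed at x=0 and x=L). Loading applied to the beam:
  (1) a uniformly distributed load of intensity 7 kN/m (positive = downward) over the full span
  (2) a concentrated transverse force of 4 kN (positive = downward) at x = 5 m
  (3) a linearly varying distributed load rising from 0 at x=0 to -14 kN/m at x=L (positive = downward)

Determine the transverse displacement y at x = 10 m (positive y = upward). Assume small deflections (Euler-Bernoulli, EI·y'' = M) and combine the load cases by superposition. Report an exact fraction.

Load 1 — uniform load w=7 kN/m over full span:
  y_1 = -wx²(L-x)²/(24EI) = -7·10²·(20-10)²/(24·20000) = -7/48 m
Load 2 — point force P=4 kN at a=5 m (b=L-a=15):
  y_2 = -Pa²(L-x)²(3bL-(3b+a)(L-x))/(6L³EI)  [x>a] = -4·5²·(20-10)²·(3·15·20-(3·15+5)·(20-10))/(6·20³·20000) = -1/240 m
Load 3 — triangular load w₀=-14 kN/m (0→w₀ over full span):
  y_3 = -w₀x²(L-x)²(x+2L)/(120LEI) = -(-14)·10²·(20-10)²·(10+2·20)/(120·20·20000) = 7/48 m
Superposition: y = Σ y_i = -1/240 m ≈ -0.004167 m

y(10) = -1/240 m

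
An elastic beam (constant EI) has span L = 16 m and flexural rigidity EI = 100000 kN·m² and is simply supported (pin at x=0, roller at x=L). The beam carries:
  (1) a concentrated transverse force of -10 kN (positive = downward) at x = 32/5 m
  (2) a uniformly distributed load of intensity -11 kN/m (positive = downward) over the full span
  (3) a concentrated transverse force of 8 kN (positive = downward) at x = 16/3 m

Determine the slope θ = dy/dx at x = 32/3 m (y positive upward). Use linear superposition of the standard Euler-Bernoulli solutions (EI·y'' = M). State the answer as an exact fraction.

θ(32/3) = -58672/6328125 rad

Load 1 — point force P=-10 kN at a=32/5 m (b=L-a=48/5):
  θ_1 = -Pa(2L²-6Lx+3x²+a²)/(6LEI)  [x>a] = -(-10)·(32/5)·(2·16²-6·16·(32/3)+3·(32/3)²+(32/5)²)/(6·16·100000) = -608/703125 rad
Load 2 — uniform load w=-11 kN/m over full span:
  θ_2 = -w(L³-6Lx²+4x³)/(24EI) = -(-11)·(16³-6·16·(32/3)²+4·(32/3)³)/(24·100000) = -2288/253125 rad
Load 3 — point force P=8 kN at a=16/3 m (b=L-a=32/3):
  θ_3 = -Pa(2L²-6Lx+3x²+a²)/(6LEI)  [x>a] = -8·(16/3)·(2·16²-6·16·(32/3)+3·(32/3)²+(16/3)²)/(6·16·100000) = 32/50625 rad
Superposition: θ = Σ θ_i = -58672/6328125 rad ≈ -0.009272 rad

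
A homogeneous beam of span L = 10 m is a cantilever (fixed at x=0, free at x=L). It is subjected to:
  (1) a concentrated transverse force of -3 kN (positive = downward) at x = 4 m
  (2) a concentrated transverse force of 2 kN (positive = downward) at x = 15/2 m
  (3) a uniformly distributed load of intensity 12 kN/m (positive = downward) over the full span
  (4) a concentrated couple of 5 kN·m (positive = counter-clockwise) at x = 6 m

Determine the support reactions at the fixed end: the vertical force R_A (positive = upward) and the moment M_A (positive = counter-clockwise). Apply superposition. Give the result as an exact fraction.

R_A = 119 kN, M_A = 598 kN·m

Load 1 — point force P=-3 kN at a=4 m (b=L-a=6):
  R_A = P = (-3) = -3 kN
  M_A = Pa = (-3)·4 = -12 kN·m
Load 2 — point force P=2 kN at a=15/2 m (b=L-a=5/2):
  R_A = P = 2 kN
  M_A = Pa = 2·(15/2) = 15 kN·m
Load 3 — uniform load w=12 kN/m over full span:
  R_A = wL = 12·10 = 120 kN
  M_A = wL²/2 = 12·10²/2 = 600 kN·m
Load 4 — applied couple M₀=5 kN·m at a=6 m (b=L-a=4):
  R_A = 0 kN
  M_A = -M₀ = -5 kN·m
Superposition: R_A = 119 kN, M_A = 598 kN·m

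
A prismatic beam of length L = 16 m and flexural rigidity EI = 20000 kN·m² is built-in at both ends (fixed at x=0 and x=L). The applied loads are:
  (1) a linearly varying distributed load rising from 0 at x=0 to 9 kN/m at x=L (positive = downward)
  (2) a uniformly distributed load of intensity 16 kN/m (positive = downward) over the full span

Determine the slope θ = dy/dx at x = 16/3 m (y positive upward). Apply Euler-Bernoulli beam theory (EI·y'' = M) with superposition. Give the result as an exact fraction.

Load 1 — triangular load w₀=9 kN/m (0→w₀ over full span):
  θ_1 = -w₀(2x(L-x)(L-2x)(x+2L)+x²(L-x)²)/(120LEI) = -9·(2·(16/3)·(16-(16/3))·(16-2·(16/3))·((16/3)+2·16)+(16/3)²·(16-(16/3))²)/(120·16·20000) = -512/84375 rad
Load 2 — uniform load w=16 kN/m over full span:
  θ_2 = -wx(L-x)(L-2x)/(12EI) = -16·(16/3)·(16-(16/3))·(16-2·(16/3))/(12·20000) = -1024/50625 rad
Superposition: θ = Σ θ_i = -6656/253125 rad ≈ -0.026295 rad

θ(16/3) = -6656/253125 rad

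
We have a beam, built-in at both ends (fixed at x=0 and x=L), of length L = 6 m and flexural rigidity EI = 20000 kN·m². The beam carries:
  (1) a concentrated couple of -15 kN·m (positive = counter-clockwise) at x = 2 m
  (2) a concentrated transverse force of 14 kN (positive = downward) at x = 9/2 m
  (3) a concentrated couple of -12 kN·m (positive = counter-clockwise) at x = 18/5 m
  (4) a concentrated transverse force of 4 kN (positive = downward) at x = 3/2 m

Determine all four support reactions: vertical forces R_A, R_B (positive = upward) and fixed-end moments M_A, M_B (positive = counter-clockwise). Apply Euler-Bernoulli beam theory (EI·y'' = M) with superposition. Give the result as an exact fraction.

R_A = -781/1200 kN, M_A = 1389/400 kN·m, R_B = 22381/1200 kN, M_B = -7751/400 kN·m

Load 1 — applied couple M₀=-15 kN·m at a=2 m (b=L-a=4):
  R_A = 6M₀ab/L³ = 6·(-15)·2·4/6³ = -10/3 kN
  M_A = M₀b(2a-b)/L² = (-15)·4·(2·2-4)/6² = 0 kN·m
  R_B = -6M₀ab/L³ = -6·(-15)·2·4/6³ = 10/3 kN
  M_B = M₀a(2b-a)/L² = (-15)·2·(2·4-2)/6² = -5 kN·m
Load 2 — point force P=14 kN at a=9/2 m (b=L-a=3/2):
  R_A = Pb²(3a+b)/L³ = 14·(3/2)²·(3·(9/2)+(3/2))/6³ = 35/16 kN
  M_A = Pab²/L² = 14·(9/2)·(3/2)²/6² = 63/16 kN·m
  R_B = Pa²(a+3b)/L³ = 14·(9/2)²·((9/2)+3·(3/2))/6³ = 189/16 kN
  M_B = -Pa²b/L² = -14·(9/2)²·(3/2)/6² = -189/16 kN·m
Load 3 — applied couple M₀=-12 kN·m at a=18/5 m (b=L-a=12/5):
  R_A = 6M₀ab/L³ = 6·(-12)·(18/5)·(12/5)/6³ = -72/25 kN
  M_A = M₀b(2a-b)/L² = (-12)·(12/5)·(2·(18/5)-(12/5))/6² = -96/25 kN·m
  R_B = -6M₀ab/L³ = -6·(-12)·(18/5)·(12/5)/6³ = 72/25 kN
  M_B = M₀a(2b-a)/L² = (-12)·(18/5)·(2·(12/5)-(18/5))/6² = -36/25 kN·m
Load 4 — point force P=4 kN at a=3/2 m (b=L-a=9/2):
  R_A = Pb²(3a+b)/L³ = 4·(9/2)²·(3·(3/2)+(9/2))/6³ = 27/8 kN
  M_A = Pab²/L² = 4·(3/2)·(9/2)²/6² = 27/8 kN·m
  R_B = Pa²(a+3b)/L³ = 4·(3/2)²·((3/2)+3·(9/2))/6³ = 5/8 kN
  M_B = -Pa²b/L² = -4·(3/2)²·(9/2)/6² = -9/8 kN·m
Superposition: R_A = -781/1200 kN, M_A = 1389/400 kN·m, R_B = 22381/1200 kN, M_B = -7751/400 kN·m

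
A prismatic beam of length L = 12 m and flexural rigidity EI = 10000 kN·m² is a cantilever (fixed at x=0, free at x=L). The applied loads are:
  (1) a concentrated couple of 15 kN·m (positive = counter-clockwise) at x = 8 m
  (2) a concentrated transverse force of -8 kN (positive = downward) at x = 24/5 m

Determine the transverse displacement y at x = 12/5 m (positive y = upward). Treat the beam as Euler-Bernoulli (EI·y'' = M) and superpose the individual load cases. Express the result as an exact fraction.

y(12/5) = 423/31250 m

Load 1 — applied couple M₀=15 kN·m at a=8 m (b=L-a=4):
  y_1 = M₀x²/(2EI)  [x≤a] = 15·(12/5)²/(2·10000) = 27/6250 m
Load 2 — point force P=-8 kN at a=24/5 m (b=L-a=36/5):
  y_2 = -Px²(3a-x)/(6EI)  [x≤a] = -(-8)·(12/5)²·(3·(24/5)-(12/5))/(6·10000) = 144/15625 m
Superposition: y = Σ y_i = 423/31250 m ≈ 0.013536 m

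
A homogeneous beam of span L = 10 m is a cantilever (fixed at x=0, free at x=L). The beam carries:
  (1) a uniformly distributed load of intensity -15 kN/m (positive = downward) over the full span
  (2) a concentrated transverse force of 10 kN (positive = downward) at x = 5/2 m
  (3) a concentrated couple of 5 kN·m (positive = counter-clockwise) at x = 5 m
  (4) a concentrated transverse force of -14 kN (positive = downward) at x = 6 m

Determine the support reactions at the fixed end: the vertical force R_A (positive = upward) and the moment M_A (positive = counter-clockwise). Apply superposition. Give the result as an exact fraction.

Load 1 — uniform load w=-15 kN/m over full span:
  R_A = wL = (-15)·10 = -150 kN
  M_A = wL²/2 = (-15)·10²/2 = -750 kN·m
Load 2 — point force P=10 kN at a=5/2 m (b=L-a=15/2):
  R_A = P = 10 kN
  M_A = Pa = 10·(5/2) = 25 kN·m
Load 3 — applied couple M₀=5 kN·m at a=5 m (b=L-a=5):
  R_A = 0 kN
  M_A = -M₀ = -5 kN·m
Load 4 — point force P=-14 kN at a=6 m (b=L-a=4):
  R_A = P = (-14) = -14 kN
  M_A = Pa = (-14)·6 = -84 kN·m
Superposition: R_A = -154 kN, M_A = -814 kN·m

R_A = -154 kN, M_A = -814 kN·m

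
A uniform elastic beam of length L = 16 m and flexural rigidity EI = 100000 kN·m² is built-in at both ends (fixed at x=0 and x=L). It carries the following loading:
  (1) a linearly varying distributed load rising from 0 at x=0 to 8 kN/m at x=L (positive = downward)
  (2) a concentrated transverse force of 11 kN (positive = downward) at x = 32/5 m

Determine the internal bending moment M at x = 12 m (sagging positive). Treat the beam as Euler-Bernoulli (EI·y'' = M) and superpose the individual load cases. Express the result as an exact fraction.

M(12) = 6272/375 kN·m

Load 1 — triangular load w₀=8 kN/m (0→w₀ over full span):
  M_1 = 3w₀Lx/20 - w₀L²/30 - w₀x³/(6L) = 3·8·16·12/20 - 8·16²/30 - 8·12³/(6·16) = 272/15 kN·m
Load 2 — point force P=11 kN at a=32/5 m (b=L-a=48/5):
  M_2 = Pa²(a+3b)(L-x)/L³ - Pa²b/L²  [x>a] = 11·(32/5)²·((32/5)+3·(48/5))·(16-12)/16³ - 11·(32/5)²·(48/5)/16² = -176/125 kN·m
Superposition: M = Σ M_i = 6272/375 kN·m ≈ 16.725333 kN·m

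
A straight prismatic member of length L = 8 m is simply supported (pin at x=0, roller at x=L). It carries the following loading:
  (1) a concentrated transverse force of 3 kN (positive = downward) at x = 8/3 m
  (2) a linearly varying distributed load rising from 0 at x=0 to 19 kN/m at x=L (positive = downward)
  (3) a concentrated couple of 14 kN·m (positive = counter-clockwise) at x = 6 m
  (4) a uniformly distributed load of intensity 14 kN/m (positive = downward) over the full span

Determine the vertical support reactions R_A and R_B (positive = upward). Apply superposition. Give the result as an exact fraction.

Load 1 — point force P=3 kN at a=8/3 m (b=L-a=16/3):
  R_A = Pb/L = 3·(16/3)/8 = 2 kN
  R_B = Pa/L = 3·(8/3)/8 = 1 kN
Load 2 — triangular load w₀=19 kN/m (0→w₀ over full span):
  R_A = w₀L/6 = 19·8/6 = 76/3 kN
  R_B = w₀L/3 = 19·8/3 = 152/3 kN
Load 3 — applied couple M₀=14 kN·m at a=6 m (b=L-a=2):
  R_A = M₀/L = 14/8 = 7/4 kN
  R_B = -M₀/L = -14/8 = -7/4 kN
Load 4 — uniform load w=14 kN/m over full span:
  R_A = wL/2 = 14·8/2 = 56 kN
  R_B = wL/2 = 14·8/2 = 56 kN
Superposition: R_A = 1021/12 kN, R_B = 1271/12 kN

R_A = 1021/12 kN, R_B = 1271/12 kN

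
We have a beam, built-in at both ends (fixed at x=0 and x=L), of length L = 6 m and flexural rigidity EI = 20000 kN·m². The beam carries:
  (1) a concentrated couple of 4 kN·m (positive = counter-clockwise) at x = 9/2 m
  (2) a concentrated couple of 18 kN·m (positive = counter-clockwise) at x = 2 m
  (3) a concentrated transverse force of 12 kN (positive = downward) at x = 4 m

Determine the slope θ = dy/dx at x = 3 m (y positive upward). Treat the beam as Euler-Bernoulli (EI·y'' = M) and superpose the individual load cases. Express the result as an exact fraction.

θ(3) = -19/160000 rad

Load 1 — applied couple M₀=4 kN·m at a=9/2 m (b=L-a=3/2):
  θ_1 = (R_Ax²/2 - M_Ax)/EI  [x≤a] with R_A=3/4, M_A=5/4 = ((3/4)·3²/2 - (5/4)·3)/20000 = -3/160000 rad
Load 2 — applied couple M₀=18 kN·m at a=2 m (b=L-a=4):
  θ_2 = (R_Ax²/2 - M_Ax - M₀(x-a))/EI  [x>a] with R_A=4, M_A=0 = (4·3²/2 - 0·3 - 18·(3-2))/20000 = 0 rad
Load 3 — point force P=12 kN at a=4 m (b=L-a=2):
  θ_3 = -Pb²x(2aL-(3a+b)x)/(2L³EI)  [x≤a] = -12·2²·3·(2·4·6-(3·4+2)·3)/(2·6³·20000) = -1/10000 rad
Superposition: θ = Σ θ_i = -19/160000 rad ≈ -0.000119 rad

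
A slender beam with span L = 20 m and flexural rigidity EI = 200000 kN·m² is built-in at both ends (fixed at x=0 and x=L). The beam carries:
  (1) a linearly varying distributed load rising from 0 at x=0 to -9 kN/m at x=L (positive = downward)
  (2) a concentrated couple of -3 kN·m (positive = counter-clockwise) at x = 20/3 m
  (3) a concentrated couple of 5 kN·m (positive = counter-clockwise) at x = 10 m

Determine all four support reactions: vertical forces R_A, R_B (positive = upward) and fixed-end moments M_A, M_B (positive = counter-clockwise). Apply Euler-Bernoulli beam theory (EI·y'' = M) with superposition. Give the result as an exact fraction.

Load 1 — triangular load w₀=-9 kN/m (0→w₀ over full span):
  R_A = 3w₀L/20 = 3·(-9)·20/20 = -27 kN
  M_A = w₀L²/30 = (-9)·20²/30 = -120 kN·m
  R_B = 7w₀L/20 = 7·(-9)·20/20 = -63 kN
  M_B = -w₀L²/20 = -(-9)·20²/20 = 180 kN·m
Load 2 — applied couple M₀=-3 kN·m at a=20/3 m (b=L-a=40/3):
  R_A = 6M₀ab/L³ = 6·(-3)·(20/3)·(40/3)/20³ = -1/5 kN
  M_A = M₀b(2a-b)/L² = (-3)·(40/3)·(2·(20/3)-(40/3))/20² = 0 kN·m
  R_B = -6M₀ab/L³ = -6·(-3)·(20/3)·(40/3)/20³ = 1/5 kN
  M_B = M₀a(2b-a)/L² = (-3)·(20/3)·(2·(40/3)-(20/3))/20² = -1 kN·m
Load 3 — applied couple M₀=5 kN·m at a=10 m (b=L-a=10):
  R_A = 6M₀ab/L³ = 6·5·10·10/20³ = 3/8 kN
  M_A = M₀b(2a-b)/L² = 5·10·(2·10-10)/20² = 5/4 kN·m
  R_B = -6M₀ab/L³ = -6·5·10·10/20³ = -3/8 kN
  M_B = M₀a(2b-a)/L² = 5·10·(2·10-10)/20² = 5/4 kN·m
Superposition: R_A = -1073/40 kN, M_A = -475/4 kN·m, R_B = -2527/40 kN, M_B = 721/4 kN·m

R_A = -1073/40 kN, M_A = -475/4 kN·m, R_B = -2527/40 kN, M_B = 721/4 kN·m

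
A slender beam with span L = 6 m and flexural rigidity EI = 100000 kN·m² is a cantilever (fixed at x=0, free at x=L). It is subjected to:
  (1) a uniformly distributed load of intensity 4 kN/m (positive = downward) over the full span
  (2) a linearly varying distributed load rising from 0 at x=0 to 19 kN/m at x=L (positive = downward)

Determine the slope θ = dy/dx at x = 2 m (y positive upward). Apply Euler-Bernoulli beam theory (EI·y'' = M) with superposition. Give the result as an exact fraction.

θ(2) = -4009/900000 rad

Load 1 — uniform load w=4 kN/m over full span:
  θ_1 = -wx(x²-3Lx+3L²)/(6EI) = -4·2·(2²-3·6·2+3·6²)/(6·100000) = -19/18750 rad
Load 2 — triangular load w₀=19 kN/m (0→w₀ over full span):
  θ_2 = (w₀Lx²/4-w₀L²x/3-w₀x⁴/(24L))/EI = (19·6·2²/4-19·6²·2/3-19·2⁴/(24·6))/100000 = -3097/900000 rad
Superposition: θ = Σ θ_i = -4009/900000 rad ≈ -0.004454 rad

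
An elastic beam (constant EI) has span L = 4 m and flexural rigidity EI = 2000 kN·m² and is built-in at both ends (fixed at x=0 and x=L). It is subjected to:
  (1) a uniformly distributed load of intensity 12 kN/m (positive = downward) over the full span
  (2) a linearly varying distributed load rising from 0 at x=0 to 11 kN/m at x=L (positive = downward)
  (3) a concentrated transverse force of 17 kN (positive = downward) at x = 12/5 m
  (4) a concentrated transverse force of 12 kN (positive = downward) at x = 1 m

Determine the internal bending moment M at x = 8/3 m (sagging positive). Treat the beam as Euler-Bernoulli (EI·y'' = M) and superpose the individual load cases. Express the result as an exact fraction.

M(8/3) = 547613/40500 kN·m

Load 1 — uniform load w=12 kN/m over full span:
  M_1 = wLx/2 - wL²/12 - wx²/2 = 12·4·(8/3)/2 - 12·4²/12 - 12·(8/3)²/2 = 16/3 kN·m
Load 2 — triangular load w₀=11 kN/m (0→w₀ over full span):
  M_2 = 3w₀Lx/20 - w₀L²/30 - w₀x³/(6L) = 3·11·4·(8/3)/20 - 11·4²/30 - 11·(8/3)³/(6·4) = 1232/405 kN·m
Load 3 — point force P=17 kN at a=12/5 m (b=L-a=8/5):
  M_3 = Pa²(a+3b)(L-x)/L³ - Pa²b/L²  [x>a] = 17·(12/5)²·((12/5)+3·(8/5))·(4-(8/3))/4³ - 17·(12/5)²·(8/5)/4² = 612/125 kN·m
Load 4 — point force P=12 kN at a=1 m (b=L-a=3):
  M_4 = Pa²(a+3b)(L-x)/L³ - Pa²b/L²  [x>a] = 12·1²·(1+3·3)·(4-(8/3))/4³ - 12·1²·3/4² = 1/4 kN·m
Superposition: M = Σ M_i = 547613/40500 kN·m ≈ 13.521309 kN·m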